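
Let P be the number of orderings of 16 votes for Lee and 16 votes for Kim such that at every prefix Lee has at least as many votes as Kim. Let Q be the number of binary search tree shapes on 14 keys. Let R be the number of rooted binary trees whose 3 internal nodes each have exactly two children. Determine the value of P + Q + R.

38032115

Ballot sequences with n votes each where one side never trails are Dyck words, counted by C_n; here n = 16. So P = C_16 = 35357670.
There are C_n binary search tree shapes on n keys; with n = 14 that is C_14. So Q = C_14 = 2674440.
The number of full binary trees on 3 internal nodes is the Catalan number C_3. So R = C_3 = 5.
P + Q + R = 35357670 + 2674440 + 5 = 38032115.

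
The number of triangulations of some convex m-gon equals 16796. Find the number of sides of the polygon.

12

Triangulations of a convex m-gon are counted by C_{m−2}. Since C_10 = 16796, the index is 10.
So m − 2 = 10, giving m = 12 sides.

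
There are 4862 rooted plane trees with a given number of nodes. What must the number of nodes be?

Rooted ordered trees on m nodes are counted by C_{m−1}; 4862 = C_9.
So the index is 9, and the number of nodes is 9 + 1 = 10.

10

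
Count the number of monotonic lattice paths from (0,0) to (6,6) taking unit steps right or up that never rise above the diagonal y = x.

132

Monotone paths in an n×n grid that stay weakly below the diagonal are counted by C_n; here n = 6.
C_6 = C_5 · 2(2·5+1)/(5+2) = 42 · 22/7 = 132.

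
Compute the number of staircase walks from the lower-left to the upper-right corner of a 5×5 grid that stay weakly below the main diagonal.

42

Sub-diagonal monotone paths from (0,0) to (5,5) biject with Dyck paths of semilength 5, giving C_5.
C_5 = C_4 · 2(2·4+1)/(4+2) = 14 · 18/6 = 42.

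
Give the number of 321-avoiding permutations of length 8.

1430

Permutations of [n] avoiding any single length-3 pattern are counted by C_n; here n = 8.
C_8 = 1430.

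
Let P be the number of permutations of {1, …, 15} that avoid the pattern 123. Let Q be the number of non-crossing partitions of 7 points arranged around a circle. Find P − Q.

Permutations of [n] avoiding any single length-3 pattern are counted by C_n; here n = 15. So P = C_15 = 9694845.
The non-crossing partitions of [7] form a lattice of size C_7. So Q = C_7 = 429.
P − Q = 9694845 − 429 = 9694416.

9694416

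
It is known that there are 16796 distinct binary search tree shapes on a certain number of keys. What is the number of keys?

10

Binary search tree shapes on n keys are counted by C_n. Since C_10 = 16796, the index is 10.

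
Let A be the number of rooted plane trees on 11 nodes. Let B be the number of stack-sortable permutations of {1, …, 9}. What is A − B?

11934

A rooted plane tree on 11 nodes has 10 edges, and such trees are counted by C_10. So A = C_10 = 16796.
By Knuth's characterisation, the stack-sortable permutations of length 9 are the 231-avoiders, numbering C_9. So B = C_9 = 4862.
A − B = 16796 − 4862 = 11934.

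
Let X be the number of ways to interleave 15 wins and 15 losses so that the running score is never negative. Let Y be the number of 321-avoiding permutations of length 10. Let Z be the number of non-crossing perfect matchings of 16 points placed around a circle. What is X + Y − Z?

9710211

Reading a vote for the leader as '(' and for the other as ')' turns such a sequence into a balanced string of 15 pairs, so the count is C_15. So X = C_15 = 9694845.
For any fixed pattern of length 3, the pattern-avoiding permutations of [10] number C_10. So Y = C_10 = 16796.
Pairing 16 circle points by 8 non-crossing chords gives C_8 matchings. So Z = C_8 = 1430.
X + Y − Z = 9694845 + 16796 − 1430 = 9710211.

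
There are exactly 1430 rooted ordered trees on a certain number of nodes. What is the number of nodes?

Rooted ordered trees on m nodes are counted by C_{m−1}. Since C_8 = 1430, the index is 8.
So the index is 8, and the number of nodes is 8 + 1 = 9.

9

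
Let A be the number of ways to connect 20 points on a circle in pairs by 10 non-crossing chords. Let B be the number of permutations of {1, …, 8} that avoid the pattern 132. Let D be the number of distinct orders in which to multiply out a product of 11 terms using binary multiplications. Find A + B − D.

Non-crossing perfect matchings of 2n points on a circle are counted by C_n; with 20 points, n = 10. So A = C_10 = 16796.
For any fixed pattern of length 3, the pattern-avoiding permutations of [8] number C_8. So B = C_8 = 1430.
Parenthesizations of m factors correspond to full binary trees with m leaves, counted by C_{m−1}; m = 11 gives C_10. So D = C_10 = 16796.
A + B − D = 16796 + 1430 − 16796 = 1430.

1430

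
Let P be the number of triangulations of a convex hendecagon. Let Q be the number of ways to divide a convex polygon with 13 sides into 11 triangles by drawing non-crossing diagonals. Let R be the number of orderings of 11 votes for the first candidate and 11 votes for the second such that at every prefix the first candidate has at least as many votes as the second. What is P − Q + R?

4862

The number of triangulations of an 11-gon is the Catalan number C_9 (index = sides − 2). So P = C_9 = 4862.
A convex 13-gon is triangulated into 11 triangles, and the number of such triangulations is the Catalan number C_{13−2} = C_11. So Q = C_11 = 58786.
Reading a vote for the leader as '(' and for the other as ')' turns such a sequence into a balanced string of 11 pairs, so the count is C_11. So R = C_11 = 58786.
P − Q + R = 4862 − 58786 + 58786 = 4862.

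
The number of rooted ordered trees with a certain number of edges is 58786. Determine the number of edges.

Rooted ordered trees with n edges are counted by C_n; 58786 = C_11.

11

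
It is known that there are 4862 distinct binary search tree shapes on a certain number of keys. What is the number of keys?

Binary search tree shapes on n keys are counted by C_n, and C_9 = 4862.

9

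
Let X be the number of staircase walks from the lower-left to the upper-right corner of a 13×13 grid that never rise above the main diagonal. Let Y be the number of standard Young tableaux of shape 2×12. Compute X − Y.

534888

Monotone paths in an n×n grid that stay weakly below the diagonal are counted by C_n; here n = 13. So X = C_13 = 742900.
Standard Young tableaux of shape 2×n are counted by C_n; here n = 12. So Y = C_12 = 208012.
X − Y = 742900 − 208012 = 534888.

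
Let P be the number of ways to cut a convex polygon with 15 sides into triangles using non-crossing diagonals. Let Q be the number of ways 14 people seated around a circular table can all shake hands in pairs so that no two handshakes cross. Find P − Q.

742471

The number of triangulations of a 15-gon is the Catalan number C_13 (index = sides − 2). So P = C_13 = 742900.
Non-crossing handshake pairings of 2n people are counted by C_n; 14 people gives n = 7. So Q = C_7 = 429.
P − Q = 742900 − 429 = 742471.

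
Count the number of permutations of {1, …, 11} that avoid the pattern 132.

Permutations of [n] avoiding any single length-3 pattern are counted by C_n; here n = 11.
C_11 = 58786.

58786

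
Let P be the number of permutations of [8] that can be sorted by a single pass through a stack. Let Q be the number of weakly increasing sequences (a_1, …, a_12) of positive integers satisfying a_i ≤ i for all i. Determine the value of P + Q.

209442

By Knuth's characterisation, the stack-sortable permutations of length 8 are the 231-avoiders, numbering C_8. So P = C_8 = 1430.
Such sub-staircase sequences of length n are counted by C_n; here n = 12. So Q = C_12 = 208012.
P + Q = 1430 + 208012 = 209442.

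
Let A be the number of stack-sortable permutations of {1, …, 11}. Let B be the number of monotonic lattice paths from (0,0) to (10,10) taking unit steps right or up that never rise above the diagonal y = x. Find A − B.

41990

Stack-sortable permutations are exactly the 231-avoiding ones, counted by C_n; here n = 11. So A = C_11 = 58786.
Sub-diagonal monotone paths from (0,0) to (10,10) biject with Dyck paths of semilength 10, giving C_10. So B = C_10 = 16796.
A − B = 58786 − 16796 = 41990.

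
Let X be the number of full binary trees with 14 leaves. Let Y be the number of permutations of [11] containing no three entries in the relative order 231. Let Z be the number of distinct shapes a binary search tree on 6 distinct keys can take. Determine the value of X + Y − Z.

A full binary tree with L leaves has L−1 internal nodes and is counted by C_{L−1}; L = 14 gives C_13. So X = C_13 = 742900.
For any fixed pattern of length 3, the pattern-avoiding permutations of [11] number C_11. So Y = C_11 = 58786.
There are C_n binary search tree shapes on n keys; with n = 6 that is C_6. So Z = C_6 = 132.
X + Y − Z = 742900 + 58786 − 132 = 801554.

801554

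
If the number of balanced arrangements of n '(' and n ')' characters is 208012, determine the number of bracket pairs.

Balanced strings of n bracket-pairs are counted by C_n. Since C_12 = 208012, the index is 12.

12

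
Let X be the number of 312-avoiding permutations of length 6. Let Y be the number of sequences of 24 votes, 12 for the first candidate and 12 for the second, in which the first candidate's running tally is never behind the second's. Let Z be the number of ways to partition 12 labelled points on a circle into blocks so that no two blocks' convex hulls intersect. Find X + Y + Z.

For any fixed pattern of length 3, the pattern-avoiding permutations of [6] number C_6. So X = C_6 = 132.
Reading a vote for the leader as '(' and for the other as ')' turns such a sequence into a balanced string of 12 pairs, so the count is C_12. So Y = C_12 = 208012.
The non-crossing partitions of [12] form a lattice of size C_12. So Z = C_12 = 208012.
X + Y + Z = 132 + 208012 + 208012 = 416156.

416156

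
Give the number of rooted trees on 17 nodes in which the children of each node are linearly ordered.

Rooted ordered (plane) trees on m nodes have m−1 edges and are counted by C_{m−1}; m = 17 gives C_16.
C_16 = C(32,16)/17 = 601080390/17 = 35357670.

35357670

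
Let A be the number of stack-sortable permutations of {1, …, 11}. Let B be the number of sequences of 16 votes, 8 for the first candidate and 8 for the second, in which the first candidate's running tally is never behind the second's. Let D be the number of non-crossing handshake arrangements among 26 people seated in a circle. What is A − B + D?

800256

Stack-sortable permutations are exactly the 231-avoiding ones, counted by C_n; here n = 11. So A = C_11 = 58786.
Reading a vote for the leader as '(' and for the other as ')' turns such a sequence into a balanced string of 8 pairs, so the count is C_8. So B = C_8 = 1430.
With 26 = 2·13 people, non-crossing handshake pairings are non-crossing perfect matchings on a circle, counted by C_13. So D = C_13 = 742900.
A − B + D = 58786 − 1430 + 742900 = 800256.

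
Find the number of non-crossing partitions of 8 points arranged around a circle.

Non-crossing partitions of an n-element set are counted by C_n; here n = 8.
C_8 = C(16,8)/9 = 12870/9 = 1430.

1430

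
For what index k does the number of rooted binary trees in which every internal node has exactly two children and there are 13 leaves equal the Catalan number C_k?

12

A full binary tree with L leaves has L−1 internal nodes and is counted by C_{L−1}; L = 13 gives C_12.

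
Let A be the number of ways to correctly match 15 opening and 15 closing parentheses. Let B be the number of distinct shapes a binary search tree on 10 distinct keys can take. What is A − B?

9678049

With 15 pairs the number of balanced bracket strings is the Catalan number C_15. So A = C_15 = 9694845.
There are C_n binary search tree shapes on n keys; with n = 10 that is C_10. So B = C_10 = 16796.
A − B = 9694845 − 16796 = 9678049.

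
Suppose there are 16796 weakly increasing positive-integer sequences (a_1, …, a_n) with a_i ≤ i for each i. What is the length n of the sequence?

Such sub-staircase sequences of length n are counted by C_n. Since C_10 = 16796, the index is 10.

10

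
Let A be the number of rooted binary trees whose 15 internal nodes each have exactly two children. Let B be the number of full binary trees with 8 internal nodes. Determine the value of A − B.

9693415

The number of full binary trees on 15 internal nodes is the Catalan number C_15. So A = C_15 = 9694845.
The number of full binary trees on 8 internal nodes is the Catalan number C_8. So B = C_8 = 1430.
A − B = 9694845 − 1430 = 9693415.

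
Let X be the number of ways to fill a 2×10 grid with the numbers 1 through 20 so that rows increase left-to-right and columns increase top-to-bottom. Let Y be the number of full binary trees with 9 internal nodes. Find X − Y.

By the hook-length formula (or a Dyck-path bijection), SYT of shape 2×10 number C_10. So X = C_10 = 16796.
The number of full binary trees on 9 internal nodes is the Catalan number C_9. So Y = C_9 = 4862.
X − Y = 16796 − 4862 = 11934.

11934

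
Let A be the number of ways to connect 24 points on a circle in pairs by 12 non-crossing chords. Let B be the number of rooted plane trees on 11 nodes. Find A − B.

Pairing 24 circle points by 12 non-crossing chords gives C_12 matchings. So A = C_12 = 208012.
Rooted ordered (plane) trees on m nodes have m−1 edges and are counted by C_{m−1}; m = 11 gives C_10. So B = C_10 = 16796.
A − B = 208012 − 16796 = 191216.

191216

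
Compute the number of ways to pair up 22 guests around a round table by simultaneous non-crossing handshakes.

Non-crossing handshake pairings of 2n people are counted by C_n; 22 people gives n = 11.
C_11 = C(22,11)/12 = 705432/12 = 58786.

58786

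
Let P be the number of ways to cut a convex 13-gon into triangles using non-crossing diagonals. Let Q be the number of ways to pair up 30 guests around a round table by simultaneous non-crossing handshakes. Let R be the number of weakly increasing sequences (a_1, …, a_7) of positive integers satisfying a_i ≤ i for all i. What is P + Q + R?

9754060

Triangulations of a convex m-gon are counted by C_{m−2}; with m = 13 this is C_11. So P = C_11 = 58786.
With 30 = 2·15 people, non-crossing handshake pairings are non-crossing perfect matchings on a circle, counted by C_15. So Q = C_15 = 9694845.
Such sub-staircase sequences of length n are counted by C_n; here n = 7. So R = C_7 = 429.
P + Q + R = 58786 + 9694845 + 429 = 9754060.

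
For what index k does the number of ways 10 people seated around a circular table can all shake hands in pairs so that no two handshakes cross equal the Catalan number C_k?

With 10 = 2·5 people, non-crossing handshake pairings are non-crossing perfect matchings on a circle, counted by C_5.

5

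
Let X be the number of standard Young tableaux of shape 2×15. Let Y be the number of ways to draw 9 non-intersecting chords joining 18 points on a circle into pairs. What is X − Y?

9689983

Standard Young tableaux of shape 2×n are counted by C_n; here n = 15. So X = C_15 = 9694845.
Pairing 18 circle points by 9 non-crossing chords gives C_9 matchings. So Y = C_9 = 4862.
X − Y = 9694845 − 4862 = 9689983.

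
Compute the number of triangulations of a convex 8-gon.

132

The number of triangulations of an 8-gon is the Catalan number C_6 (index = sides − 2).
C_6 = C(12,6)/7 = 924/7 = 132.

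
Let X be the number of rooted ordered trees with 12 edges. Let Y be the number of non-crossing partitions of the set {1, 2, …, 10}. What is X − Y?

191216

Rooted ordered trees with n edges are counted by C_n; here n = 12. So X = C_12 = 208012.
The non-crossing partitions of [10] form a lattice of size C_10. So Y = C_10 = 16796.
X − Y = 208012 − 16796 = 191216.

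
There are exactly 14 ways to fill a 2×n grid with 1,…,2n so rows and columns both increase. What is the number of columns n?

Standard Young tableaux of shape 2×n are counted by C_n. Since C_4 = 14, the index is 4.

4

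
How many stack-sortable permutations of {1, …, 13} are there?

742900

Stack-sortable permutations are exactly the 231-avoiding ones, counted by C_n; here n = 13.
C_13 = 742900.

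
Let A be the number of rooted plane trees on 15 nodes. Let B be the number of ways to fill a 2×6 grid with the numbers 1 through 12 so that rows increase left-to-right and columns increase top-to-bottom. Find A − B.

2674308

A rooted plane tree on 15 nodes has 14 edges, and such trees are counted by C_14. So A = C_14 = 2674440.
Standard Young tableaux of shape 2×n are counted by C_n; here n = 6. So B = C_6 = 132.
A − B = 2674440 − 132 = 2674308.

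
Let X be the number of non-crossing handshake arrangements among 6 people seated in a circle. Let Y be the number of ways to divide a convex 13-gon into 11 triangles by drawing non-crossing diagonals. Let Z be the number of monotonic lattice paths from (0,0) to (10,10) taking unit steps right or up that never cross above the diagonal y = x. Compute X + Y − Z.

41995

Non-crossing handshake pairings of 2n people are counted by C_n; 6 people gives n = 3. So X = C_3 = 5.
A convex 13-gon is triangulated into 11 triangles, and the number of such triangulations is the Catalan number C_{13−2} = C_11. So Y = C_11 = 58786.
Sub-diagonal monotone paths from (0,0) to (10,10) biject with Dyck paths of semilength 10, giving C_10. So Z = C_10 = 16796.
X + Y − Z = 5 + 58786 − 16796 = 41995.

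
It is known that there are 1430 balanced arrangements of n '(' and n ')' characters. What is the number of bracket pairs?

Balanced strings of n bracket-pairs are counted by C_n. Since C_8 = 1430, the index is 8.

8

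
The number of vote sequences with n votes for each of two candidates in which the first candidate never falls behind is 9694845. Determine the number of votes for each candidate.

Such ballot sequences with n votes each are counted by C_n, and C_15 = 9694845.

15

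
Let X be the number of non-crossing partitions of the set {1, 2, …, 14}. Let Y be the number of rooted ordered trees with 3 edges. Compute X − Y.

Non-crossing partitions of an n-element set are counted by C_n; here n = 14. So X = C_14 = 2674440.
A rooted plane tree with 3 edges has 4 nodes, and the count is C_3. So Y = C_3 = 5.
X − Y = 2674440 − 5 = 2674435.

2674435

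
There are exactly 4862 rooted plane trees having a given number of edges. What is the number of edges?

Rooted ordered trees with n edges are counted by C_n. The Catalan number equal to 4862 is C_9.

9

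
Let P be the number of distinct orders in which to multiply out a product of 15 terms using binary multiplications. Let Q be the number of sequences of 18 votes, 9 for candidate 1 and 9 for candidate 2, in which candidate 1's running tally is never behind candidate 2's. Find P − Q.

2669578

Ways to associate a product of 15 factors correspond to binary trees on 15 leaves, so the count is C_14. So P = C_14 = 2674440.
Ballot sequences with n votes each where one side never trails are Dyck words, counted by C_n; here n = 9. So Q = C_9 = 4862.
P − Q = 2674440 − 4862 = 2669578.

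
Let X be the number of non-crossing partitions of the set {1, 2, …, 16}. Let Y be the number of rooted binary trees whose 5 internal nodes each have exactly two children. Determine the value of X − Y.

35357628

Non-crossing partitions of an n-element set are counted by C_n; here n = 16. So X = C_16 = 35357670.
The number of full binary trees on 5 internal nodes is the Catalan number C_5. So Y = C_5 = 42.
X − Y = 35357670 − 42 = 35357628.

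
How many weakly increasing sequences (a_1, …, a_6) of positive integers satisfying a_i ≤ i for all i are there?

132

Weakly increasing sequences with a_i ≤ i biject with Dyck paths of semilength 6, so there are C_6.
C_6 = C_5 · 2(2·5+1)/(5+2) = 42 · 22/7 = 132.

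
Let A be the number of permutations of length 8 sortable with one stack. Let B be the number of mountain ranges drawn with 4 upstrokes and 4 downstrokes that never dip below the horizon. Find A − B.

Stack-sortable permutations are exactly the 231-avoiding ones, counted by C_n; here n = 8. So A = C_8 = 1430.
A Dyck path with 4 up-steps and 4 down-steps has semilength 4, so there are C_4 of them. So B = C_4 = 14.
A − B = 1430 − 14 = 1416.

1416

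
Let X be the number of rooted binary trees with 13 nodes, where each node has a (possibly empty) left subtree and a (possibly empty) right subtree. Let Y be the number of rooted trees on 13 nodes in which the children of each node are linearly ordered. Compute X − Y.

534888

Binary trees (left/right distinguished) on n nodes are counted by C_n; here n = 13. So X = C_13 = 742900.
A rooted plane tree on 13 nodes has 12 edges, and such trees are counted by C_12. So Y = C_12 = 208012.
X − Y = 742900 − 208012 = 534888.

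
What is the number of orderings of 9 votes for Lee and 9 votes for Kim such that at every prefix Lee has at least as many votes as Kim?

Reading a vote for the leader as '(' and for the other as ')' turns such a sequence into a balanced string of 9 pairs, so the count is C_9.
C_9 = C(18,9)/10 = 48620/10 = 4862.

4862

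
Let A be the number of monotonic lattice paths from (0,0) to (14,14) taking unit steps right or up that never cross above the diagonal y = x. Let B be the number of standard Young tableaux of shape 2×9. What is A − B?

2669578

Sub-diagonal monotone paths from (0,0) to (14,14) biject with Dyck paths of semilength 14, giving C_14. So A = C_14 = 2674440.
By the hook-length formula (or a Dyck-path bijection), SYT of shape 2×9 number C_9. So B = C_9 = 4862.
A − B = 2674440 − 4862 = 2669578.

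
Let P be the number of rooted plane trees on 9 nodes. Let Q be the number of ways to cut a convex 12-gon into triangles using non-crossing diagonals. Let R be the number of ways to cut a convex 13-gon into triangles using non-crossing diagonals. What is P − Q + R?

A rooted plane tree on 9 nodes has 8 edges, and such trees are counted by C_8. So P = C_8 = 1430.
Triangulations of a convex m-gon are counted by C_{m−2}; with m = 12 this is C_10. So Q = C_10 = 16796.
Triangulations of a convex m-gon are counted by C_{m−2}; with m = 13 this is C_11. So R = C_11 = 58786.
P − Q + R = 1430 − 16796 + 58786 = 43420.

43420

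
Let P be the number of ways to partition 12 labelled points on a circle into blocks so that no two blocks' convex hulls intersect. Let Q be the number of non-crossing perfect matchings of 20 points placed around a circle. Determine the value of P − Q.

191216

The non-crossing partitions of [12] form a lattice of size C_12. So P = C_12 = 208012.
Non-crossing perfect matchings of 2n points on a circle are counted by C_n; with 20 points, n = 10. So Q = C_10 = 16796.
P − Q = 208012 − 16796 = 191216.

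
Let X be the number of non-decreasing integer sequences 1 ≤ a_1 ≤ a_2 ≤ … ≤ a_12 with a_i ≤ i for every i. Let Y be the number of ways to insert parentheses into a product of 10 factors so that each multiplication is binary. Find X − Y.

203150

Such sub-staircase sequences of length n are counted by C_n; here n = 12. So X = C_12 = 208012.
Bracketing 10 factors into binary products is counted by C_{10−1} = C_9. So Y = C_9 = 4862.
X − Y = 208012 − 4862 = 203150.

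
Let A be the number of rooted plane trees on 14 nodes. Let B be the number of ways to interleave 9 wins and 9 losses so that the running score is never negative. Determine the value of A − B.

Rooted ordered (plane) trees on m nodes have m−1 edges and are counted by C_{m−1}; m = 14 gives C_13. So A = C_13 = 742900.
Reading a vote for the leader as '(' and for the other as ')' turns such a sequence into a balanced string of 9 pairs, so the count is C_9. So B = C_9 = 4862.
A − B = 742900 − 4862 = 738038.

738038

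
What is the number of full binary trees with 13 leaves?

208012

A full binary tree with L leaves has L−1 internal nodes and is counted by C_{L−1}; L = 13 gives C_12.
C_12 = 208012.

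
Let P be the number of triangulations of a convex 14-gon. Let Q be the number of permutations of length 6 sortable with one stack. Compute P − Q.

A convex 14-gon is triangulated into 12 triangles, and the number of such triangulations is the Catalan number C_{14−2} = C_12. So P = C_12 = 208012.
By Knuth's characterisation, the stack-sortable permutations of length 6 are the 231-avoiders, numbering C_6. So Q = C_6 = 132.
P − Q = 208012 − 132 = 207880.

207880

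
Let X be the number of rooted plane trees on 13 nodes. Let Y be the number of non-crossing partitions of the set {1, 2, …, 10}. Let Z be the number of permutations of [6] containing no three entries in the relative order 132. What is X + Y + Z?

224940

A rooted plane tree on 13 nodes has 12 edges, and such trees are counted by C_12. So X = C_12 = 208012.
The non-crossing partitions of [10] form a lattice of size C_10. So Y = C_10 = 16796.
Permutations of [n] avoiding any single length-3 pattern are counted by C_n; here n = 6. So Z = C_6 = 132.
X + Y + Z = 208012 + 16796 + 132 = 224940.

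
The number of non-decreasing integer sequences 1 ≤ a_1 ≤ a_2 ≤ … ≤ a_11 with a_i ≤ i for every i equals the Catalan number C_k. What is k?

Such sub-staircase sequences of length n are counted by C_n; here n = 11.

11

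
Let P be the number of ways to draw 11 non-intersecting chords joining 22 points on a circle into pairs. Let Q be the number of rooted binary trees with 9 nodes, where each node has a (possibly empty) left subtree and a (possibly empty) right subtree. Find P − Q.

53924

Pairing 22 circle points by 11 non-crossing chords gives C_11 matchings. So P = C_11 = 58786.
Rooted binary trees with 9 nodes (each child slot possibly empty) number C_9. So Q = C_9 = 4862.
P − Q = 58786 − 4862 = 53924.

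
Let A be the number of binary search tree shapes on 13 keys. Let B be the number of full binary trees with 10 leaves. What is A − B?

738038

Rooted binary trees with 13 nodes (each child slot possibly empty) number C_13. So A = C_13 = 742900.
A full binary tree with L leaves has L−1 internal nodes and is counted by C_{L−1}; L = 10 gives C_9. So B = C_9 = 4862.
A − B = 742900 − 4862 = 738038.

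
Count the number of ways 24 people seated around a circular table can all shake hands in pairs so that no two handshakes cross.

Non-crossing handshake pairings of 2n people are counted by C_n; 24 people gives n = 12.
C_12 = C_11 · 2(2·11+1)/(11+2) = 58786 · 46/13 = 208012.

208012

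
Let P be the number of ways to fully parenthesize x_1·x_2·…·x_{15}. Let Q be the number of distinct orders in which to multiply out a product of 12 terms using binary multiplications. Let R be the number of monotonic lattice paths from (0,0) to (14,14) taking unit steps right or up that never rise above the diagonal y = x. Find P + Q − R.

Ways to associate a product of 15 factors correspond to binary trees on 15 leaves, so the count is C_14. So P = C_14 = 2674440.
Bracketing 12 factors into binary products is counted by C_{12−1} = C_11. So Q = C_11 = 58786.
Sub-diagonal monotone paths from (0,0) to (14,14) biject with Dyck paths of semilength 14, giving C_14. So R = C_14 = 2674440.
P + Q − R = 2674440 + 58786 − 2674440 = 58786.

58786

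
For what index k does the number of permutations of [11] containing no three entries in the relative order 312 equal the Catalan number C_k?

Permutations of [n] avoiding any single length-3 pattern are counted by C_n; here n = 11.

11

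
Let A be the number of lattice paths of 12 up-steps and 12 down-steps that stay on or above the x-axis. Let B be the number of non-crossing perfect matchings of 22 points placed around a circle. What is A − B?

Dyck paths of semilength n (length 2n) are counted by C_n; here n = 12. So A = C_12 = 208012.
Non-crossing perfect matchings of 2n points on a circle are counted by C_n; with 22 points, n = 11. So B = C_11 = 58786.
A − B = 208012 − 58786 = 149226.

149226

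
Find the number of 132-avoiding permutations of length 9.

4862

Permutations of [n] avoiding any single length-3 pattern are counted by C_n; here n = 9.
C_9 = C_8 · 2(2·8+1)/(8+2) = 1430 · 34/10 = 4862.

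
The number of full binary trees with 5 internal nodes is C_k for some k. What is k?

5

Full binary trees with n internal nodes are counted by C_n; here n = 5.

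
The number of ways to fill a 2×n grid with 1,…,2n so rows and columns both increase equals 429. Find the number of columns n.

Standard Young tableaux of shape 2×n are counted by C_n, and C_7 = 429.

7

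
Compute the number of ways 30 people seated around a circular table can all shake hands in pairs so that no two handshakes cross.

Non-crossing handshake pairings of 2n people are counted by C_n; 30 people gives n = 15.
C_15 = C_14 · 2(2·14+1)/(14+2) = 2674440 · 58/16 = 9694845.

9694845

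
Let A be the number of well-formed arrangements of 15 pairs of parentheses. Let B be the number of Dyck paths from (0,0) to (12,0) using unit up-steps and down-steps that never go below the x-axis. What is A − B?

With 15 pairs the number of balanced bracket strings is the Catalan number C_15. So A = C_15 = 9694845.
Paths of 6 up- and 6 down-steps that never dip below the axis are Dyck paths; their count is C_6. So B = C_6 = 132.
A − B = 9694845 − 132 = 9694713.

9694713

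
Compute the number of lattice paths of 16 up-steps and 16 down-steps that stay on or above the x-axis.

35357670

Dyck paths of semilength n (length 2n) are counted by C_n; here n = 16.
C_16 = C(32,16)/17 = 601080390/17 = 35357670.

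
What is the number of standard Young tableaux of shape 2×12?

By the hook-length formula (or a Dyck-path bijection), SYT of shape 2×12 number C_12.
C_12 = C(24,12)/13 = 2704156/13 = 208012.

208012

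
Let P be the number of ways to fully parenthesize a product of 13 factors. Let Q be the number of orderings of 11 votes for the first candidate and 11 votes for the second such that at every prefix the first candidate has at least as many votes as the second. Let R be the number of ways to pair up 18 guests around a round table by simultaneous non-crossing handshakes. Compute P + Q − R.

261936

Ways to associate a product of 13 factors correspond to binary trees on 13 leaves, so the count is C_12. So P = C_12 = 208012.
Ballot sequences with n votes each where one side never trails are Dyck words, counted by C_n; here n = 11. So Q = C_11 = 58786.
Non-crossing handshake pairings of 2n people are counted by C_n; 18 people gives n = 9. So R = C_9 = 4862.
P + Q − R = 208012 + 58786 − 4862 = 261936.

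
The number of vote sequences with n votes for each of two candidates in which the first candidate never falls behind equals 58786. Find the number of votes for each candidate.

11

Such ballot sequences with n votes each are counted by C_n. Since C_11 = 58786, the index is 11.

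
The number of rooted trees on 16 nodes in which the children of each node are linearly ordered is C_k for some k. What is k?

A rooted plane tree on 16 nodes has 15 edges, and such trees are counted by C_15.

15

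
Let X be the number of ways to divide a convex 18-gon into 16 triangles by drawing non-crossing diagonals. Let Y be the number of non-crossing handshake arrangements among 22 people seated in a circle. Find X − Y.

A convex 18-gon is triangulated into 16 triangles, and the number of such triangulations is the Catalan number C_{18−2} = C_16. So X = C_16 = 35357670.
Non-crossing handshake pairings of 2n people are counted by C_n; 22 people gives n = 11. So Y = C_11 = 58786.
X − Y = 35357670 − 58786 = 35298884.

35298884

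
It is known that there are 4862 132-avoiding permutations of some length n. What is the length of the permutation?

Permutations of [n] avoiding a fixed length-3 pattern are counted by C_n. The Catalan number equal to 4862 is C_9.

9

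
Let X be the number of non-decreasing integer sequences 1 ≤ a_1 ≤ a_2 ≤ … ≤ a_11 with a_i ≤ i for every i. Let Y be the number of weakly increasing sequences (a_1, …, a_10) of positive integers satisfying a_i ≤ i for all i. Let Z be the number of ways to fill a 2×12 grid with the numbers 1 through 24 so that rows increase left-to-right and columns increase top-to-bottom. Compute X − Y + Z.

Weakly increasing sequences with a_i ≤ i biject with Dyck paths of semilength 11, so there are C_11. So X = C_11 = 58786.
Weakly increasing sequences with a_i ≤ i biject with Dyck paths of semilength 10, so there are C_10. So Y = C_10 = 16796.
By the hook-length formula (or a Dyck-path bijection), SYT of shape 2×12 number C_12. So Z = C_12 = 208012.
X − Y + Z = 58786 − 16796 + 208012 = 250002.

250002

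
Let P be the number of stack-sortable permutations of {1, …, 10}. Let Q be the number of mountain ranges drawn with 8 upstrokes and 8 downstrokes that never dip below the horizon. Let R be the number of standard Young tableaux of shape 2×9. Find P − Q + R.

20228

Stack-sortable permutations are exactly the 231-avoiding ones, counted by C_n; here n = 10. So P = C_10 = 16796.
Paths of 8 up- and 8 down-steps that never dip below the axis are Dyck paths; their count is C_8. So Q = C_8 = 1430.
By the hook-length formula (or a Dyck-path bijection), SYT of shape 2×9 number C_9. So R = C_9 = 4862.
P − Q + R = 16796 − 1430 + 4862 = 20228.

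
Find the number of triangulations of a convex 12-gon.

The number of triangulations of a 12-gon is the Catalan number C_10 (index = sides − 2).
C_10 = C(20,10)/11 = 184756/11 = 16796.

16796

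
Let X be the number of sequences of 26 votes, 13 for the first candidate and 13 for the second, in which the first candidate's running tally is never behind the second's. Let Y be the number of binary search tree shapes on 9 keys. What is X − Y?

738038

Ballot sequences with n votes each where one side never trails are Dyck words, counted by C_n; here n = 13. So X = C_13 = 742900.
Rooted binary trees with 9 nodes (each child slot possibly empty) number C_9. So Y = C_9 = 4862.
X − Y = 742900 − 4862 = 738038.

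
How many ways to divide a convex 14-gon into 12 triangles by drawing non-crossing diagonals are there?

208012

A convex 14-gon is triangulated into 12 triangles, and the number of such triangulations is the Catalan number C_{14−2} = C_12.
C_12 = 208012.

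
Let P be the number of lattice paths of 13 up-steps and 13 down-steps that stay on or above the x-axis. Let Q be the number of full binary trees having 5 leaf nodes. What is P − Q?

Dyck paths of semilength n (length 2n) are counted by C_n; here n = 13. So P = C_13 = 742900.
A full binary tree with L leaves has L−1 internal nodes and is counted by C_{L−1}; L = 5 gives C_4. So Q = C_4 = 14.
P − Q = 742900 − 14 = 742886.

742886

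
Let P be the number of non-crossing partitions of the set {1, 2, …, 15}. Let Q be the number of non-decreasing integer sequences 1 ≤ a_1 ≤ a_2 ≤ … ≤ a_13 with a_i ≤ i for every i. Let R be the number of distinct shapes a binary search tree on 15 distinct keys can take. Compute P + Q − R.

The non-crossing partitions of [15] form a lattice of size C_15. So P = C_15 = 9694845.
Such sub-staircase sequences of length n are counted by C_n; here n = 13. So Q = C_13 = 742900.
Binary trees (left/right distinguished) on n nodes are counted by C_n; here n = 15. So R = C_15 = 9694845.
P + Q − R = 9694845 + 742900 − 9694845 = 742900.

742900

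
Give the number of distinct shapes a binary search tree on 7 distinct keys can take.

Binary trees (left/right distinguished) on n nodes are counted by C_n; here n = 7.
C_7 = C(14,7)/8 = 3432/8 = 429.

429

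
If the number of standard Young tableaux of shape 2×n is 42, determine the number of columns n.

Standard Young tableaux of shape 2×n are counted by C_n. The Catalan number equal to 42 is C_5.

5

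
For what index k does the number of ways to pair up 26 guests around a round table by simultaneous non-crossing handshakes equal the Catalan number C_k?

13

With 26 = 2·13 people, non-crossing handshake pairings are non-crossing perfect matchings on a circle, counted by C_13.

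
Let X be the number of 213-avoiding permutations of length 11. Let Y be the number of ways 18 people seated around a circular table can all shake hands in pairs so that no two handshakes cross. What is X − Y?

53924

Permutations of [n] avoiding any single length-3 pattern are counted by C_n; here n = 11. So X = C_11 = 58786.
Non-crossing handshake pairings of 2n people are counted by C_n; 18 people gives n = 9. So Y = C_9 = 4862.
X − Y = 58786 − 4862 = 53924.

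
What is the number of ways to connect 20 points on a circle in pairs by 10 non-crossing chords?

16796

Pairing 20 circle points by 10 non-crossing chords gives C_10 matchings.
C_10 = C_9 · 2(2·9+1)/(9+2) = 4862 · 38/11 = 16796.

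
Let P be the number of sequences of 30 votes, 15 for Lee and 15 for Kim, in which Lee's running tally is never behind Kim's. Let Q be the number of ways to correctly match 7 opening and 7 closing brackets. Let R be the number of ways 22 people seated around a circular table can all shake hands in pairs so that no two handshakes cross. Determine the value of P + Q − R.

9636488

Reading a vote for the leader as '(' and for the other as ')' turns such a sequence into a balanced string of 15 pairs, so the count is C_15. So P = C_15 = 9694845.
Balanced strings of n pairs of brackets are counted by C_n; here n = 7. So Q = C_7 = 429.
With 22 = 2·11 people, non-crossing handshake pairings are non-crossing perfect matchings on a circle, counted by C_11. So R = C_11 = 58786.
P + Q − R = 9694845 + 429 − 58786 = 9636488.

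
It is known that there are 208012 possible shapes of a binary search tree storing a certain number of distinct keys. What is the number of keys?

Binary search tree shapes on n keys are counted by C_n, and C_12 = 208012.

12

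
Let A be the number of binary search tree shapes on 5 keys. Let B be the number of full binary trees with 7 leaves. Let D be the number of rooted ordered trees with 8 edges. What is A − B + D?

Rooted binary trees with 5 nodes (each child slot possibly empty) number C_5. So A = C_5 = 42.
Full binary trees with 7 leaves have 7−1 = 6 internal nodes, so there are C_6 of them. So B = C_6 = 132.
A rooted plane tree with 8 edges has 9 nodes, and the count is C_8. So D = C_8 = 1430.
A − B + D = 42 − 132 + 1430 = 1340.

1340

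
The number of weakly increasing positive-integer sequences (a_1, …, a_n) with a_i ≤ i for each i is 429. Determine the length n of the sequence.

7

Such sub-staircase sequences of length n are counted by C_n, and C_7 = 429.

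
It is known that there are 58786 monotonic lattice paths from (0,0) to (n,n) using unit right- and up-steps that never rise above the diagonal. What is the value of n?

Such diagonal-avoiding paths in an n×n grid are counted by C_n, and C_11 = 58786.

11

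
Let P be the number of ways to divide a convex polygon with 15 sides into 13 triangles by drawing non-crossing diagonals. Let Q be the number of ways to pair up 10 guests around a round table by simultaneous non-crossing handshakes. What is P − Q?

A convex 15-gon is triangulated into 13 triangles, and the number of such triangulations is the Catalan number C_{15−2} = C_13. So P = C_13 = 742900.
With 10 = 2·5 people, non-crossing handshake pairings are non-crossing perfect matchings on a circle, counted by C_5. So Q = C_5 = 42.
P − Q = 742900 − 42 = 742858.

742858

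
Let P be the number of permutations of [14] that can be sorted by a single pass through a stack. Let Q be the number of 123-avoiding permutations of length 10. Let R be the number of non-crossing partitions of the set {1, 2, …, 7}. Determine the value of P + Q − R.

2690807

By Knuth's characterisation, the stack-sortable permutations of length 14 are the 231-avoiders, numbering C_14. So P = C_14 = 2674440.
For any fixed pattern of length 3, the pattern-avoiding permutations of [10] number C_10. So Q = C_10 = 16796.
The non-crossing partitions of [7] form a lattice of size C_7. So R = C_7 = 429.
P + Q − R = 2674440 + 16796 − 429 = 2690807.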